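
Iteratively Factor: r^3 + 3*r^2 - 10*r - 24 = (r - 3)*(r^2 + 6*r + 8) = (r - 3)*(r + 4)*(r + 2)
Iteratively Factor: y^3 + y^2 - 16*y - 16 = (y + 4)*(y^2 - 3*y - 4) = (y + 1)*(y + 4)*(y - 4)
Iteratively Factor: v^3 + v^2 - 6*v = (v)*(v^2 + v - 6) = v*(v - 2)*(v + 3)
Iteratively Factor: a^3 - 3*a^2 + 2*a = (a)*(a^2 - 3*a + 2) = a*(a - 2)*(a - 1)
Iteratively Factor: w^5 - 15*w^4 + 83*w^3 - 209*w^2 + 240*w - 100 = (w - 2)*(w^4 - 13*w^3 + 57*w^2 - 95*w + 50) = (w - 2)*(w - 1)*(w^3 - 12*w^2 + 45*w - 50) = (w - 5)*(w - 2)*(w - 1)*(w^2 - 7*w + 10) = (w - 5)^2*(w - 2)*(w - 1)*(w - 2)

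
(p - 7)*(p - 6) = p^2 - 13*p + 42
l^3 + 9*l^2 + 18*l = l*(l + 3)*(l + 6)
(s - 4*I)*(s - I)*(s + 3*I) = s^3 - 2*I*s^2 + 11*s - 12*I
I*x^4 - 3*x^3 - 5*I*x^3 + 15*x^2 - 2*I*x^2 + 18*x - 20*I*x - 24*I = (x - 6)*(x - I)*(x + 4*I)*(I*x + I)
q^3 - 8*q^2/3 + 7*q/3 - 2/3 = (q - 1)^2*(q - 2/3)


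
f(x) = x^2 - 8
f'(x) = 2*x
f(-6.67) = 36.49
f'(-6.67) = -13.34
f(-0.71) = -7.50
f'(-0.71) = -1.42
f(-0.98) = -7.04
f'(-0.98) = -1.96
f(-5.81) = 25.76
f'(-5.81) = -11.62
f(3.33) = 3.09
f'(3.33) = 6.66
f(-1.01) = -6.98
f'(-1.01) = -2.02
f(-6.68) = 36.62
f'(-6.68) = -13.36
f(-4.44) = 11.71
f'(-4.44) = -8.88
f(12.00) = 136.00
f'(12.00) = 24.00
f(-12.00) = 136.00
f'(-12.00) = -24.00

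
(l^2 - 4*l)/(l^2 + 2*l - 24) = l/(l + 6)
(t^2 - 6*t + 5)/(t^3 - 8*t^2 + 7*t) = (t - 5)/(t*(t - 7))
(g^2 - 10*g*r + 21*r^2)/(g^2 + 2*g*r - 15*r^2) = (g - 7*r)/(g + 5*r)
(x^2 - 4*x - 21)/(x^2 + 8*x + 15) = (x - 7)/(x + 5)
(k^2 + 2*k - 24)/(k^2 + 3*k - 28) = (k + 6)/(k + 7)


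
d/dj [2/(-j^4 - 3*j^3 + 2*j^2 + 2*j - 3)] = 2*(4*j^3 + 9*j^2 - 4*j - 2)/(j^4 + 3*j^3 - 2*j^2 - 2*j + 3)^2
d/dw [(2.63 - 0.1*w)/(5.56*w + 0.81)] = (-81.753128*w - 11.910078)/(5.56*w + 0.81)^3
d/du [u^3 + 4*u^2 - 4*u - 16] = 3*u^2 + 8*u - 4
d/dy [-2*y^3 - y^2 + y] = -6*y^2 - 2*y + 1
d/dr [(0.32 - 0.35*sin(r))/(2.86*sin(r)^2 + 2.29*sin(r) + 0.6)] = (1.001*sin(r)^2 - 1.8304*sin(r) - 0.9428)*cos(r)/(8.1796*sin(r)^4 + 13.0988*sin(r)^3 + 8.6761*sin(r)^2 + 2.748*sin(r) + 0.36)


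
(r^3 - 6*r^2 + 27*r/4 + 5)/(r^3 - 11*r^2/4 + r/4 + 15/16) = 4*(r - 4)/(4*r - 3)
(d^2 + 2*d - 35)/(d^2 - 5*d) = (d + 7)/d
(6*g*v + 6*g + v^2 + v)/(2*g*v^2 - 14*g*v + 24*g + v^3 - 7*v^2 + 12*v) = (6*g*v + 6*g + v^2 + v)/(2*g*v^2 - 14*g*v + 24*g + v^3 - 7*v^2 + 12*v)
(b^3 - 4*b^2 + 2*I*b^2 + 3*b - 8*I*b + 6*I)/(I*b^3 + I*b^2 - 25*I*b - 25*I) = (-I*b^3 + b^2*(2 + 4*I) + b*(-8 - 3*I) + 6)/(b^3 + b^2 - 25*b - 25)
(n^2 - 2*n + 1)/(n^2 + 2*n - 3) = (n - 1)/(n + 3)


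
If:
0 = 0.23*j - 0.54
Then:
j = 2.35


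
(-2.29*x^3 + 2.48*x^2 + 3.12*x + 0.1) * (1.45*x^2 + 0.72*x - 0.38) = -3.3205*x^5 + 1.9472*x^4 + 7.1798*x^3 + 1.449*x^2 - 1.1136*x - 0.038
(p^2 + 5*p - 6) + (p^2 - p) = 2*p^2 + 4*p - 6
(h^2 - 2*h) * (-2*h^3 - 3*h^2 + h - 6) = -2*h^5 + h^4 + 7*h^3 - 8*h^2 + 12*h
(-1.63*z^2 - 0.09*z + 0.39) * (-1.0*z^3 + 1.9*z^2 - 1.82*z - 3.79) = 1.63*z^5 - 3.007*z^4 + 2.4056*z^3 + 7.0825*z^2 - 0.3687*z - 1.4781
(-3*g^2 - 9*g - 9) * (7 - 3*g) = 9*g^3 + 6*g^2 - 36*g - 63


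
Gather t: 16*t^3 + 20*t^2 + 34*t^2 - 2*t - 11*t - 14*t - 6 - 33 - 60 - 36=16*t^3 + 54*t^2 - 27*t - 135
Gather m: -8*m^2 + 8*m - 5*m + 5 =-8*m^2 + 3*m + 5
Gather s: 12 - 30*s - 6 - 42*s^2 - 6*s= -42*s^2 - 36*s + 6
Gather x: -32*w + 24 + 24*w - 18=6 - 8*w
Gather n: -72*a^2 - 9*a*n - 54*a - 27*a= -72*a^2 - 9*a*n - 81*a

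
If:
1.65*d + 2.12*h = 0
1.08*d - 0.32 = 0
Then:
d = 0.30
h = -0.23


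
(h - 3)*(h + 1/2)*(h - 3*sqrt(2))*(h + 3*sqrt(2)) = h^4 - 5*h^3/2 - 39*h^2/2 + 45*h + 27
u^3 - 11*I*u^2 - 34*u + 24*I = (u - 6*I)*(u - 4*I)*(u - I)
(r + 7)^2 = r^2 + 14*r + 49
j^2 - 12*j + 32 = (j - 8)*(j - 4)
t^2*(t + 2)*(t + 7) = t^4 + 9*t^3 + 14*t^2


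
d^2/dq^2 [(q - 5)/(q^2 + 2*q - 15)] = 2*(3*(1 - q)*(q^2 + 2*q - 15) + 4*(q - 5)*(q + 1)^2)/(q^2 + 2*q - 15)^3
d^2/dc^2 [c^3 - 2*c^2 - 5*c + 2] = 6*c - 4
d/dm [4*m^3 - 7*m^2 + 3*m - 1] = 12*m^2 - 14*m + 3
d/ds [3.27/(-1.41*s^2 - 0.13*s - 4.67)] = (9.2214*s + 0.4251)/(1.41*s^2 + 0.13*s + 4.67)^2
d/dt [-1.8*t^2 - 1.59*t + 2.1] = -3.6*t - 1.59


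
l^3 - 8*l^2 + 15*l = l*(l - 5)*(l - 3)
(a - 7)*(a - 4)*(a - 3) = a^3 - 14*a^2 + 61*a - 84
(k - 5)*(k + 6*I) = k^2 - 5*k + 6*I*k - 30*I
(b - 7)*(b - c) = b^2 - b*c - 7*b + 7*c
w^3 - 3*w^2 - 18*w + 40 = (w - 5)*(w - 2)*(w + 4)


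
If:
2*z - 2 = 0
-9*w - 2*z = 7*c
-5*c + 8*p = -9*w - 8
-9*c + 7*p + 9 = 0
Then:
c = -5/2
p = -9/2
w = 31/18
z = 1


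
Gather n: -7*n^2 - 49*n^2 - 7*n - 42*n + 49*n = -56*n^2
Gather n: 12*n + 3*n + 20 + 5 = 15*n + 25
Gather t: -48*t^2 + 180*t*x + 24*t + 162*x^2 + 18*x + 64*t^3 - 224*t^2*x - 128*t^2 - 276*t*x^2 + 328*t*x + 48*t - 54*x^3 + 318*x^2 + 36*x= 64*t^3 + t^2*(-224*x - 176) + t*(-276*x^2 + 508*x + 72) - 54*x^3 + 480*x^2 + 54*x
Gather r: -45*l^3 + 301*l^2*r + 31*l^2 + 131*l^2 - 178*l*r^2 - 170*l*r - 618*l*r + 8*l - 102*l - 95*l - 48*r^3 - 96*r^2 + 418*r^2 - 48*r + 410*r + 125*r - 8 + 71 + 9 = -45*l^3 + 162*l^2 - 189*l - 48*r^3 + r^2*(322 - 178*l) + r*(301*l^2 - 788*l + 487) + 72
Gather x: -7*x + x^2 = x^2 - 7*x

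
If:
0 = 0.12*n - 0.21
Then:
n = 1.75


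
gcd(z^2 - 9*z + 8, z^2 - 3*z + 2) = z - 1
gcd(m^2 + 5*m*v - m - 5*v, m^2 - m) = m - 1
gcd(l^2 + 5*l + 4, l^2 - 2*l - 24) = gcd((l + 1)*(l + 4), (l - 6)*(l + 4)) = l + 4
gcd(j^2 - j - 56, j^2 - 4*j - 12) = 1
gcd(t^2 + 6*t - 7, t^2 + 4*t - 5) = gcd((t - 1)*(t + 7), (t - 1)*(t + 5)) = t - 1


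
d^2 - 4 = (d - 2)*(d + 2)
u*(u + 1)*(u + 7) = u^3 + 8*u^2 + 7*u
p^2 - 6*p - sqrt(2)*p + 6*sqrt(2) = (p - 6)*(p - sqrt(2))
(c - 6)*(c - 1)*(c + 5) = c^3 - 2*c^2 - 29*c + 30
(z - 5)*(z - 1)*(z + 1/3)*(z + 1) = z^4 - 14*z^3/3 - 8*z^2/3 + 14*z/3 + 5/3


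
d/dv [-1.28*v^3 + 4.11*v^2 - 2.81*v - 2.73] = -3.84*v^2 + 8.22*v - 2.81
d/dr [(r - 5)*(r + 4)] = 2*r - 1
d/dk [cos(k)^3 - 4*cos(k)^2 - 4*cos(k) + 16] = (-3*cos(k)^2 + 8*cos(k) + 4)*sin(k)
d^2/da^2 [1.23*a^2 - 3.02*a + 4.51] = 2.46000000000000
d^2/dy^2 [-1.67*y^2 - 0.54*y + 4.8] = -3.34000000000000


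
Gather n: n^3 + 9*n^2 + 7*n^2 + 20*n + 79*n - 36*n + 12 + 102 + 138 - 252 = n^3 + 16*n^2 + 63*n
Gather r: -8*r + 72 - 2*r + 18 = 90 - 10*r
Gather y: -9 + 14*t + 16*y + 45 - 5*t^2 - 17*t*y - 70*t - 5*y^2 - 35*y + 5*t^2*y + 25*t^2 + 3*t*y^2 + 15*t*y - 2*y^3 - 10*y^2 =20*t^2 - 56*t - 2*y^3 + y^2*(3*t - 15) + y*(5*t^2 - 2*t - 19) + 36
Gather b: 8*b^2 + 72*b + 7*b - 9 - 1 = 8*b^2 + 79*b - 10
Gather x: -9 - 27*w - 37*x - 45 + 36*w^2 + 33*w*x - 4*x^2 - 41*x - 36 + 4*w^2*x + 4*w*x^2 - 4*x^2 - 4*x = 36*w^2 - 27*w + x^2*(4*w - 8) + x*(4*w^2 + 33*w - 82) - 90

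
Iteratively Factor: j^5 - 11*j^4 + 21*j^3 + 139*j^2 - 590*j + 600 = (j - 5)*(j^4 - 6*j^3 - 9*j^2 + 94*j - 120) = (j - 5)*(j + 4)*(j^3 - 10*j^2 + 31*j - 30) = (j - 5)*(j - 3)*(j + 4)*(j^2 - 7*j + 10) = (j - 5)^2*(j - 3)*(j + 4)*(j - 2)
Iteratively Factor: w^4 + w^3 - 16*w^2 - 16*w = (w + 1)*(w^3 - 16*w) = w*(w + 1)*(w^2 - 16) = w*(w + 1)*(w + 4)*(w - 4)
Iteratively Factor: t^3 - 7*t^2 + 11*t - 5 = (t - 1)*(t^2 - 6*t + 5) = (t - 5)*(t - 1)*(t - 1)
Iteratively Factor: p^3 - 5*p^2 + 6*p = (p - 3)*(p^2 - 2*p) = p*(p - 3)*(p - 2)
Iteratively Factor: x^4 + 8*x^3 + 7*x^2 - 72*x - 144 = (x + 4)*(x^3 + 4*x^2 - 9*x - 36) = (x + 4)^2*(x^2 - 9) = (x - 3)*(x + 4)^2*(x + 3)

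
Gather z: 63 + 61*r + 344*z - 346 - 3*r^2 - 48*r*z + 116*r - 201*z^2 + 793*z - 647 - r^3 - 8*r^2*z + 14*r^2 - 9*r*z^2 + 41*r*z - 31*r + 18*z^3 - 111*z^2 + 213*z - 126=-r^3 + 11*r^2 + 146*r + 18*z^3 + z^2*(-9*r - 312) + z*(-8*r^2 - 7*r + 1350) - 1056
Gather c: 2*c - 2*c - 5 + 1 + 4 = 0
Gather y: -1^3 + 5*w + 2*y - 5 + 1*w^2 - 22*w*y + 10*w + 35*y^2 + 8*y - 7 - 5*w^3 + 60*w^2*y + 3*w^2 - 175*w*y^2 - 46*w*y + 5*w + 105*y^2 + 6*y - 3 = -5*w^3 + 4*w^2 + 20*w + y^2*(140 - 175*w) + y*(60*w^2 - 68*w + 16) - 16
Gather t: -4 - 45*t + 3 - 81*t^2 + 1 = -81*t^2 - 45*t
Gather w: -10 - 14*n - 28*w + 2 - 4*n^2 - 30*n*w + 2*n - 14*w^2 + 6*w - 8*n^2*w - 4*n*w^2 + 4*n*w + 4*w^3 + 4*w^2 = -4*n^2 - 12*n + 4*w^3 + w^2*(-4*n - 10) + w*(-8*n^2 - 26*n - 22) - 8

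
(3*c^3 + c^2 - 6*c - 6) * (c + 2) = 3*c^4 + 7*c^3 - 4*c^2 - 18*c - 12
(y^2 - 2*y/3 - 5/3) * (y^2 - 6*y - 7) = y^4 - 20*y^3/3 - 14*y^2/3 + 44*y/3 + 35/3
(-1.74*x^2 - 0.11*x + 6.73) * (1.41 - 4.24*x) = 7.3776*x^3 - 1.987*x^2 - 28.6903*x + 9.4893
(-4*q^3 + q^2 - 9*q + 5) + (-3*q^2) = -4*q^3 - 2*q^2 - 9*q + 5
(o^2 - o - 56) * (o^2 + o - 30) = o^4 - 87*o^2 - 26*o + 1680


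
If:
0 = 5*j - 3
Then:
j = 3/5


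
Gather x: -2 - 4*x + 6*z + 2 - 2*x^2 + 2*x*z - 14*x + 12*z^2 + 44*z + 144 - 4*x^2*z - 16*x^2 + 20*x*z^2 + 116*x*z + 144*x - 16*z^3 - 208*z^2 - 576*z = x^2*(-4*z - 18) + x*(20*z^2 + 118*z + 126) - 16*z^3 - 196*z^2 - 526*z + 144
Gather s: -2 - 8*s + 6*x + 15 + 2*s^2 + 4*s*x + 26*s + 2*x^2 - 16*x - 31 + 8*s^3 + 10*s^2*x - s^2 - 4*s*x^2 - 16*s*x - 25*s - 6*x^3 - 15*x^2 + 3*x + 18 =8*s^3 + s^2*(10*x + 1) + s*(-4*x^2 - 12*x - 7) - 6*x^3 - 13*x^2 - 7*x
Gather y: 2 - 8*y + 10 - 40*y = 12 - 48*y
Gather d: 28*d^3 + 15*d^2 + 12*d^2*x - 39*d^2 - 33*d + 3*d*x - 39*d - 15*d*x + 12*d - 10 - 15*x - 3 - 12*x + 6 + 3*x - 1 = 28*d^3 + d^2*(12*x - 24) + d*(-12*x - 60) - 24*x - 8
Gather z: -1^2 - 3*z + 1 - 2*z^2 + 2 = -2*z^2 - 3*z + 2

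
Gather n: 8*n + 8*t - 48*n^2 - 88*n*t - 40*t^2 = -48*n^2 + n*(8 - 88*t) - 40*t^2 + 8*t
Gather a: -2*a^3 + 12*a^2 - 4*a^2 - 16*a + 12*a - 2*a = -2*a^3 + 8*a^2 - 6*a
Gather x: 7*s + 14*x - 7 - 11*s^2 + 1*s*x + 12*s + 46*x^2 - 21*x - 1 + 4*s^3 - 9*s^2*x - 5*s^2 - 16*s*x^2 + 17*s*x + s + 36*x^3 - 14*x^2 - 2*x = 4*s^3 - 16*s^2 + 20*s + 36*x^3 + x^2*(32 - 16*s) + x*(-9*s^2 + 18*s - 9) - 8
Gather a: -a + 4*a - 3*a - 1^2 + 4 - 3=0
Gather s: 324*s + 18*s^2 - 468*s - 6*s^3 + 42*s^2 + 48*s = -6*s^3 + 60*s^2 - 96*s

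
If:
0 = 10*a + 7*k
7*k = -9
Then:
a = 9/10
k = -9/7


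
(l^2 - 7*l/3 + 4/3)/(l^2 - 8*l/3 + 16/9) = 3*(l - 1)/(3*l - 4)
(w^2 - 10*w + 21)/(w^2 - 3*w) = (w - 7)/w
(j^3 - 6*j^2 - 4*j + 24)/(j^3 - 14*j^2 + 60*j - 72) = (j + 2)/(j - 6)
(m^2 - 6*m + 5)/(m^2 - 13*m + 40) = (m - 1)/(m - 8)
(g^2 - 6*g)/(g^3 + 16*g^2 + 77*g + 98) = g*(g - 6)/(g^3 + 16*g^2 + 77*g + 98)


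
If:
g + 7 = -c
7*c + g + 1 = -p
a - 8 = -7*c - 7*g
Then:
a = 57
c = 1 - p/6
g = p/6 - 8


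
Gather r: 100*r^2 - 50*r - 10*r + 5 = 100*r^2 - 60*r + 5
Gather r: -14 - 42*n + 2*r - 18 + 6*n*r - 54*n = -96*n + r*(6*n + 2) - 32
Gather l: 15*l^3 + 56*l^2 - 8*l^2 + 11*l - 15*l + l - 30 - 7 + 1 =15*l^3 + 48*l^2 - 3*l - 36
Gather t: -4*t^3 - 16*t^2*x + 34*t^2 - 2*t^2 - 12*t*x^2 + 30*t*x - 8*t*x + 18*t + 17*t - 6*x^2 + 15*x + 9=-4*t^3 + t^2*(32 - 16*x) + t*(-12*x^2 + 22*x + 35) - 6*x^2 + 15*x + 9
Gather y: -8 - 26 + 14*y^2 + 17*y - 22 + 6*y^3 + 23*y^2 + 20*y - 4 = 6*y^3 + 37*y^2 + 37*y - 60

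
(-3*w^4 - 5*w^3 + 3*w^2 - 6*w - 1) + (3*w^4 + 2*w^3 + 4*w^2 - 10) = -3*w^3 + 7*w^2 - 6*w - 11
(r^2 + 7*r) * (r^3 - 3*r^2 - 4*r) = r^5 + 4*r^4 - 25*r^3 - 28*r^2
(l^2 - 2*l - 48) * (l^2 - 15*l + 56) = l^4 - 17*l^3 + 38*l^2 + 608*l - 2688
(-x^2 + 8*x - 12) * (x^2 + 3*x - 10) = -x^4 + 5*x^3 + 22*x^2 - 116*x + 120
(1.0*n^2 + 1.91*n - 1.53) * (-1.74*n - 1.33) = -1.74*n^3 - 4.6534*n^2 + 0.1219*n + 2.0349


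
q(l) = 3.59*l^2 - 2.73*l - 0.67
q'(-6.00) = -45.81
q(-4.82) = 95.89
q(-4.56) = 86.43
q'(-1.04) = -10.20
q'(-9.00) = -67.35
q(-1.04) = 6.05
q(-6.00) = 144.95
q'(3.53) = 22.62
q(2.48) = 14.64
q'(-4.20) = -32.89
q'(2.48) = 15.08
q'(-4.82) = -37.34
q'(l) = 7.18*l - 2.73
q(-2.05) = 20.01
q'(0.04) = -2.44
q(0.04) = -0.77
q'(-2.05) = -17.45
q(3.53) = 34.43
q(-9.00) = 314.69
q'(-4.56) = -35.47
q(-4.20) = 74.12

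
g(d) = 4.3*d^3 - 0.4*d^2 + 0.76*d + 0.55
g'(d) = 12.9*d^2 - 0.8*d + 0.76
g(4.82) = 476.43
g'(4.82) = 296.60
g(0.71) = 2.43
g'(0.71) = 6.69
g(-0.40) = -0.09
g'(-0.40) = 3.14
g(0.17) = 0.69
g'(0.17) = 1.00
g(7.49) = 1790.62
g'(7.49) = 718.46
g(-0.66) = -1.36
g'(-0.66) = 6.91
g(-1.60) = -19.30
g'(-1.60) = 35.06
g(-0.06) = 0.50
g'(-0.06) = 0.85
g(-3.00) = -121.43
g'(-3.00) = 119.26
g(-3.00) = -121.43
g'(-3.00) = 119.26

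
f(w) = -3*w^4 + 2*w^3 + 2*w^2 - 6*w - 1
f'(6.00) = -2358.00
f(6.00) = -3421.00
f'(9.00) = -8232.00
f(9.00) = -18118.00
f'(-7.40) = 5155.65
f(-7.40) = -9653.50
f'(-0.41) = -5.80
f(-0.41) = 1.57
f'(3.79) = -557.93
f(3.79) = -505.11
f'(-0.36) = -6.10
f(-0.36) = 1.28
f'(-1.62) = 54.28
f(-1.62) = -15.20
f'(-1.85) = 83.11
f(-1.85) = -30.86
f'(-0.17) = -6.45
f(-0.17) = 0.07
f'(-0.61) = -3.48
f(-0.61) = 2.53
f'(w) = -12*w^3 + 6*w^2 + 4*w - 6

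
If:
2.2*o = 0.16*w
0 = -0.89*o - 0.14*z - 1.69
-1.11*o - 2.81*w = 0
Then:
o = 0.00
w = 0.00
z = -12.07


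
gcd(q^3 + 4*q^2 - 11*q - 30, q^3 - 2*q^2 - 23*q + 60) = q^2 + 2*q - 15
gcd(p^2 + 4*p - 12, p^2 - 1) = 1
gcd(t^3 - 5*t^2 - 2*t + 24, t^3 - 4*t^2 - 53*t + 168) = t - 3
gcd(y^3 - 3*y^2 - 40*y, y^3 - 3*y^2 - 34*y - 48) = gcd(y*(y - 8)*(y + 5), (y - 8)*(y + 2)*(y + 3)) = y - 8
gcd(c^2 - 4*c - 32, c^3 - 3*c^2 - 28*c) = c + 4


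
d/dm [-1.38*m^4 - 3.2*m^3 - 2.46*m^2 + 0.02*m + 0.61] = -5.52*m^3 - 9.6*m^2 - 4.92*m + 0.02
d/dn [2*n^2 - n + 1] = 4*n - 1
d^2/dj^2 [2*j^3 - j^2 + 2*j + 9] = 12*j - 2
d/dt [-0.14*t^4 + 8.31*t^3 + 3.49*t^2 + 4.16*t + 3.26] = -0.56*t^3 + 24.93*t^2 + 6.98*t + 4.16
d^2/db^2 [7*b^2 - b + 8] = 14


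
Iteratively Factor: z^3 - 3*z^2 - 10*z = (z - 5)*(z^2 + 2*z) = (z - 5)*(z + 2)*(z)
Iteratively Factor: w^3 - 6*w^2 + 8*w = (w - 4)*(w^2 - 2*w) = (w - 4)*(w - 2)*(w)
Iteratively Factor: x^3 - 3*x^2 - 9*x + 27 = (x - 3)*(x^2 - 9) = (x - 3)^2*(x + 3)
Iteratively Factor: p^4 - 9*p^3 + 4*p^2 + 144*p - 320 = (p - 4)*(p^3 - 5*p^2 - 16*p + 80) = (p - 5)*(p - 4)*(p^2 - 16) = (p - 5)*(p - 4)^2*(p + 4)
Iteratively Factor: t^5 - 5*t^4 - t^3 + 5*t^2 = (t)*(t^4 - 5*t^3 - t^2 + 5*t) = t*(t + 1)*(t^3 - 6*t^2 + 5*t) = t^2*(t + 1)*(t^2 - 6*t + 5) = t^2*(t - 1)*(t + 1)*(t - 5)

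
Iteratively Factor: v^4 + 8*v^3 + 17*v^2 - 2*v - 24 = (v + 2)*(v^3 + 6*v^2 + 5*v - 12) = (v + 2)*(v + 3)*(v^2 + 3*v - 4) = (v + 2)*(v + 3)*(v + 4)*(v - 1)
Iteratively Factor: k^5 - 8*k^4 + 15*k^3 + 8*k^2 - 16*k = (k - 4)*(k^4 - 4*k^3 - k^2 + 4*k) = (k - 4)^2*(k^3 - k) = (k - 4)^2*(k - 1)*(k^2 + k) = (k - 4)^2*(k - 1)*(k + 1)*(k)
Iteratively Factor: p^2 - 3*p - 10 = (p - 5)*(p + 2)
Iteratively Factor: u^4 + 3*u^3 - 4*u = (u + 2)*(u^3 + u^2 - 2*u) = u*(u + 2)*(u^2 + u - 2) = u*(u - 1)*(u + 2)*(u + 2)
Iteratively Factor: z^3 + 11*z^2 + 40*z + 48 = (z + 3)*(z^2 + 8*z + 16) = (z + 3)*(z + 4)*(z + 4)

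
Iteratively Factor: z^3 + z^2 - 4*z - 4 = (z + 2)*(z^2 - z - 2) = (z + 1)*(z + 2)*(z - 2)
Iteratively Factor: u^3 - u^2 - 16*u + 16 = (u - 4)*(u^2 + 3*u - 4) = (u - 4)*(u + 4)*(u - 1)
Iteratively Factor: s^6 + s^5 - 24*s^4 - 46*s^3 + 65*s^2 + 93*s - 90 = (s + 2)*(s^5 - s^4 - 22*s^3 - 2*s^2 + 69*s - 45) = (s - 1)*(s + 2)*(s^4 - 22*s^2 - 24*s + 45) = (s - 1)^2*(s + 2)*(s^3 + s^2 - 21*s - 45) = (s - 5)*(s - 1)^2*(s + 2)*(s^2 + 6*s + 9) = (s - 5)*(s - 1)^2*(s + 2)*(s + 3)*(s + 3)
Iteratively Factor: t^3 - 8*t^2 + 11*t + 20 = (t + 1)*(t^2 - 9*t + 20) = (t - 4)*(t + 1)*(t - 5)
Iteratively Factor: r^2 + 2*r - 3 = (r - 1)*(r + 3)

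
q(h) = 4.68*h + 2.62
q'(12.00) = 4.68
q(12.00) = 58.78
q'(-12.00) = 4.68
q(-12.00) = -53.54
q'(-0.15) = 4.68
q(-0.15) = 1.92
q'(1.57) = 4.68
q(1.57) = 9.97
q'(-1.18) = 4.68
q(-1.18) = -2.90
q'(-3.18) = 4.68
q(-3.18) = -12.26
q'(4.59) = 4.68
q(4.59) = 24.10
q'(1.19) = 4.68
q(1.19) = 8.19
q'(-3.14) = 4.68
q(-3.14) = -12.08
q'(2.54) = 4.68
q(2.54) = 14.51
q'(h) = 4.68000000000000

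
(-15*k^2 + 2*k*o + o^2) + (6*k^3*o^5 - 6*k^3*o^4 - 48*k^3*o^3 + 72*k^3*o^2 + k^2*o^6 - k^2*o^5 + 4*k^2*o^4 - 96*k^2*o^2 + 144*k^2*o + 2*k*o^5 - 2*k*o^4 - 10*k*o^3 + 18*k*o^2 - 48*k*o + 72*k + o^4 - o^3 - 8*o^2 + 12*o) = 6*k^3*o^5 - 6*k^3*o^4 - 48*k^3*o^3 + 72*k^3*o^2 + k^2*o^6 - k^2*o^5 + 4*k^2*o^4 - 96*k^2*o^2 + 144*k^2*o - 15*k^2 + 2*k*o^5 - 2*k*o^4 - 10*k*o^3 + 18*k*o^2 - 46*k*o + 72*k + o^4 - o^3 - 7*o^2 + 12*o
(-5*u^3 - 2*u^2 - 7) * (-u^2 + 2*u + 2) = 5*u^5 - 8*u^4 - 14*u^3 + 3*u^2 - 14*u - 14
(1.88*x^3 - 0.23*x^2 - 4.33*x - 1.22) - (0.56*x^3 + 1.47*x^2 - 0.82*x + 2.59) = 1.32*x^3 - 1.7*x^2 - 3.51*x - 3.81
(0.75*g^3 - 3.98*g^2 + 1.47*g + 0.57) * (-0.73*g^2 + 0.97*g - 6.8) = -0.5475*g^5 + 3.6329*g^4 - 10.0337*g^3 + 28.0738*g^2 - 9.4431*g - 3.876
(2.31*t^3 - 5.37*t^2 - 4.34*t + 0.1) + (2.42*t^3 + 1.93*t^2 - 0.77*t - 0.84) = 4.73*t^3 - 3.44*t^2 - 5.11*t - 0.74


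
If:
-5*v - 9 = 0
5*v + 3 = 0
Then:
No Solution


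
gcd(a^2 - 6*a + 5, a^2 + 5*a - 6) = a - 1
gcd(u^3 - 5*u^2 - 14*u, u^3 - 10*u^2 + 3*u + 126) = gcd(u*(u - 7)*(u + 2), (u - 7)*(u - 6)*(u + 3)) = u - 7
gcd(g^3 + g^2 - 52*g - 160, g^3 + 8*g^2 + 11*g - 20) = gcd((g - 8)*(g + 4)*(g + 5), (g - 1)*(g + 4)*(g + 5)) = g^2 + 9*g + 20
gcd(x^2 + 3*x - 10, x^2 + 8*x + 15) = x + 5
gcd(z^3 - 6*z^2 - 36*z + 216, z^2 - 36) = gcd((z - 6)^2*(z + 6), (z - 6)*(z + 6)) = z^2 - 36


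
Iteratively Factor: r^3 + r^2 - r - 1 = (r + 1)*(r^2 - 1) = (r + 1)^2*(r - 1)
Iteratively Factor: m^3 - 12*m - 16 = (m - 4)*(m^2 + 4*m + 4) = (m - 4)*(m + 2)*(m + 2)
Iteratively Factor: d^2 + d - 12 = (d + 4)*(d - 3)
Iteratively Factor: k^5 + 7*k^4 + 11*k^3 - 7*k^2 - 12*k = (k + 3)*(k^4 + 4*k^3 - k^2 - 4*k) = (k - 1)*(k + 3)*(k^3 + 5*k^2 + 4*k) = (k - 1)*(k + 1)*(k + 3)*(k^2 + 4*k) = k*(k - 1)*(k + 1)*(k + 3)*(k + 4)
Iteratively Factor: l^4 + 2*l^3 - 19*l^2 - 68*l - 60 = (l + 2)*(l^3 - 19*l - 30) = (l + 2)^2*(l^2 - 2*l - 15) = (l - 5)*(l + 2)^2*(l + 3)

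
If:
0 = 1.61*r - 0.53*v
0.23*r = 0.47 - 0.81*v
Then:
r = 0.17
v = 0.53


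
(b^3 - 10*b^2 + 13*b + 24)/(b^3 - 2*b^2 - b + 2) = (b^2 - 11*b + 24)/(b^2 - 3*b + 2)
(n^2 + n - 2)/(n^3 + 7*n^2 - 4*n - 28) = (n - 1)/(n^2 + 5*n - 14)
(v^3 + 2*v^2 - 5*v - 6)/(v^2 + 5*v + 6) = (v^2 - v - 2)/(v + 2)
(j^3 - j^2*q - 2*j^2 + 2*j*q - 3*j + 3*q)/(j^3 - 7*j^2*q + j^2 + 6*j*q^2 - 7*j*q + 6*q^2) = (3 - j)/(-j + 6*q)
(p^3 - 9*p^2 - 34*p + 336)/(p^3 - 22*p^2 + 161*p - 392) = (p + 6)/(p - 7)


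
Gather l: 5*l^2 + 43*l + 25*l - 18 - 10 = 5*l^2 + 68*l - 28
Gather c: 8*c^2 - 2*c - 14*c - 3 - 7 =8*c^2 - 16*c - 10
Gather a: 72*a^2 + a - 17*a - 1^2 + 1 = 72*a^2 - 16*a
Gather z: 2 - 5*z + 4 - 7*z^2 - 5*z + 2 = -7*z^2 - 10*z + 8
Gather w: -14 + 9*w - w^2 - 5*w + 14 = -w^2 + 4*w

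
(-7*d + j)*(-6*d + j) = 42*d^2 - 13*d*j + j^2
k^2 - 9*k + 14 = (k - 7)*(k - 2)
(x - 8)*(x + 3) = x^2 - 5*x - 24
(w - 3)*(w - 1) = w^2 - 4*w + 3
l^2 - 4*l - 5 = (l - 5)*(l + 1)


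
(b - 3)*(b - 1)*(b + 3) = b^3 - b^2 - 9*b + 9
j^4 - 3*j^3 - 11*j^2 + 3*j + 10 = (j - 5)*(j - 1)*(j + 1)*(j + 2)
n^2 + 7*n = n*(n + 7)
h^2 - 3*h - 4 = (h - 4)*(h + 1)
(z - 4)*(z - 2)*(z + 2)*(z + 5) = z^4 + z^3 - 24*z^2 - 4*z + 80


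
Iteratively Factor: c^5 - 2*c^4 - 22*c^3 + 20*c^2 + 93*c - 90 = (c - 2)*(c^4 - 22*c^2 - 24*c + 45) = (c - 2)*(c + 3)*(c^3 - 3*c^2 - 13*c + 15) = (c - 5)*(c - 2)*(c + 3)*(c^2 + 2*c - 3) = (c - 5)*(c - 2)*(c + 3)^2*(c - 1)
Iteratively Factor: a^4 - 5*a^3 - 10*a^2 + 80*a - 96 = (a - 2)*(a^3 - 3*a^2 - 16*a + 48) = (a - 4)*(a - 2)*(a^2 + a - 12) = (a - 4)*(a - 3)*(a - 2)*(a + 4)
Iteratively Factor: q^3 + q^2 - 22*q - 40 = (q - 5)*(q^2 + 6*q + 8) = (q - 5)*(q + 4)*(q + 2)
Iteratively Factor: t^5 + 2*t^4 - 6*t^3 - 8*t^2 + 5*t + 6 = (t - 2)*(t^4 + 4*t^3 + 2*t^2 - 4*t - 3) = (t - 2)*(t + 1)*(t^3 + 3*t^2 - t - 3) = (t - 2)*(t + 1)^2*(t^2 + 2*t - 3) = (t - 2)*(t - 1)*(t + 1)^2*(t + 3)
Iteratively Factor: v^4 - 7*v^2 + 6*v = (v - 2)*(v^3 + 2*v^2 - 3*v) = (v - 2)*(v + 3)*(v^2 - v) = (v - 2)*(v - 1)*(v + 3)*(v)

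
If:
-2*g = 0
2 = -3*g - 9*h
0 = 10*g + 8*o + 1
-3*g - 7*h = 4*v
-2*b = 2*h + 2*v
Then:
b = -1/6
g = 0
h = -2/9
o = -1/8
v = 7/18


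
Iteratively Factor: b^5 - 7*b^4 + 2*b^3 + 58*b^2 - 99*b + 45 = (b - 1)*(b^4 - 6*b^3 - 4*b^2 + 54*b - 45) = (b - 1)*(b + 3)*(b^3 - 9*b^2 + 23*b - 15) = (b - 1)^2*(b + 3)*(b^2 - 8*b + 15) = (b - 5)*(b - 1)^2*(b + 3)*(b - 3)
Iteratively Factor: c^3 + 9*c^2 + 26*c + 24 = (c + 4)*(c^2 + 5*c + 6) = (c + 3)*(c + 4)*(c + 2)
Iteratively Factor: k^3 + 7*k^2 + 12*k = (k + 3)*(k^2 + 4*k) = (k + 3)*(k + 4)*(k)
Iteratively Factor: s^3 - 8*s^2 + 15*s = (s - 3)*(s^2 - 5*s) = s*(s - 3)*(s - 5)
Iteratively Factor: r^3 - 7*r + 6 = (r - 1)*(r^2 + r - 6) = (r - 2)*(r - 1)*(r + 3)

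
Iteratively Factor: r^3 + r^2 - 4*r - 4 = (r + 1)*(r^2 - 4) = (r + 1)*(r + 2)*(r - 2)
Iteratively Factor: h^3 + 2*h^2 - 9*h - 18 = (h + 3)*(h^2 - h - 6) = (h - 3)*(h + 3)*(h + 2)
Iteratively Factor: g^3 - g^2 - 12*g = (g)*(g^2 - g - 12) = g*(g + 3)*(g - 4)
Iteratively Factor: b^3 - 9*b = (b + 3)*(b^2 - 3*b) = b*(b + 3)*(b - 3)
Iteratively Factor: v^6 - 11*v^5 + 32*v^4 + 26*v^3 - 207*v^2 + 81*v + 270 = (v - 3)*(v^5 - 8*v^4 + 8*v^3 + 50*v^2 - 57*v - 90) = (v - 3)*(v + 2)*(v^4 - 10*v^3 + 28*v^2 - 6*v - 45) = (v - 3)*(v + 1)*(v + 2)*(v^3 - 11*v^2 + 39*v - 45) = (v - 5)*(v - 3)*(v + 1)*(v + 2)*(v^2 - 6*v + 9) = (v - 5)*(v - 3)^2*(v + 1)*(v + 2)*(v - 3)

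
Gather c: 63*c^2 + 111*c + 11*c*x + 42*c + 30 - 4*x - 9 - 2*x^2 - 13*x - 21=63*c^2 + c*(11*x + 153) - 2*x^2 - 17*x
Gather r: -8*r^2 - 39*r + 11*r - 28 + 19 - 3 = -8*r^2 - 28*r - 12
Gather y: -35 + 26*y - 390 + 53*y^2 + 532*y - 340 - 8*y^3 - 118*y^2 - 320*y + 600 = -8*y^3 - 65*y^2 + 238*y - 165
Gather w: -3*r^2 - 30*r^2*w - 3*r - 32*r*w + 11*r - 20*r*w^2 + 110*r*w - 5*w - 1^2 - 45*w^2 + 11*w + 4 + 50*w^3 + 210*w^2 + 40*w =-3*r^2 + 8*r + 50*w^3 + w^2*(165 - 20*r) + w*(-30*r^2 + 78*r + 46) + 3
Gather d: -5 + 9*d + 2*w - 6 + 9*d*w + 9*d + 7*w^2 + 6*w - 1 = d*(9*w + 18) + 7*w^2 + 8*w - 12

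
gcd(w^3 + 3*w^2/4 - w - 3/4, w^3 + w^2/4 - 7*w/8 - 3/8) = w^2 - w/4 - 3/4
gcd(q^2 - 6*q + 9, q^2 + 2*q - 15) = q - 3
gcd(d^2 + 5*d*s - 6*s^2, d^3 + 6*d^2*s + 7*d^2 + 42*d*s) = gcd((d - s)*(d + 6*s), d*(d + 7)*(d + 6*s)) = d + 6*s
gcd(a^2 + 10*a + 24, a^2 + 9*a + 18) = a + 6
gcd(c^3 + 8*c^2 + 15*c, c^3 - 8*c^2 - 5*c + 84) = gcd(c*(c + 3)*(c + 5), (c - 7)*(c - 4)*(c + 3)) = c + 3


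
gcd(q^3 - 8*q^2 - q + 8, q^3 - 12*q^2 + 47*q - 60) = 1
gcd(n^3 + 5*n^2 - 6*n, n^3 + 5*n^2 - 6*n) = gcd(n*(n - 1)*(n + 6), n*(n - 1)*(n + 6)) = n^3 + 5*n^2 - 6*n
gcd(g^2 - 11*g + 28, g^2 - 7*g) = g - 7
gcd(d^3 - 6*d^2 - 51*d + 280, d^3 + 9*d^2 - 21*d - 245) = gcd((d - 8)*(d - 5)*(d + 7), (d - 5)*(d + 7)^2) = d^2 + 2*d - 35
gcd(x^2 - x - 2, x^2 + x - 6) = x - 2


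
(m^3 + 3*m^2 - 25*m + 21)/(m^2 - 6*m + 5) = (m^2 + 4*m - 21)/(m - 5)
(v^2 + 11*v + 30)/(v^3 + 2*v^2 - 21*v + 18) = (v + 5)/(v^2 - 4*v + 3)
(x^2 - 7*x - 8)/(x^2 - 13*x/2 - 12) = 2*(x + 1)/(2*x + 3)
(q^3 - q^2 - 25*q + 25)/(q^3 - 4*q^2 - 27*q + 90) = (q^2 - 6*q + 5)/(q^2 - 9*q + 18)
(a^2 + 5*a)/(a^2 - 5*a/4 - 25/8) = 8*a*(a + 5)/(8*a^2 - 10*a - 25)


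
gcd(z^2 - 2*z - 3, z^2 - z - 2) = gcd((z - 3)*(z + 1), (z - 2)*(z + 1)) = z + 1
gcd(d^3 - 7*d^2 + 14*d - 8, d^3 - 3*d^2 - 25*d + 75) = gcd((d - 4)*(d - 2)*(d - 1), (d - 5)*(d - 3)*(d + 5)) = 1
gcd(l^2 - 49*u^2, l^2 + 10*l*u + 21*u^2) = l + 7*u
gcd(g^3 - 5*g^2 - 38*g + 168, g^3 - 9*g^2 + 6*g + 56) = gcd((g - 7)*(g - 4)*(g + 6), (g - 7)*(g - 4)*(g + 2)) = g^2 - 11*g + 28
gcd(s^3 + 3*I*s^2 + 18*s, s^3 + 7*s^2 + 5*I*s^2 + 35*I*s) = s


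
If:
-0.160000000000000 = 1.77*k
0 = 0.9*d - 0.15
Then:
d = 0.17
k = -0.09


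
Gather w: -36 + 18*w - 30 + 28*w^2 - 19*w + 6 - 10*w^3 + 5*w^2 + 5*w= -10*w^3 + 33*w^2 + 4*w - 60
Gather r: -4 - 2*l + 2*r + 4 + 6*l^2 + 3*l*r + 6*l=6*l^2 + 4*l + r*(3*l + 2)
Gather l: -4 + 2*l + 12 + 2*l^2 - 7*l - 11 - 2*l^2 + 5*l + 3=0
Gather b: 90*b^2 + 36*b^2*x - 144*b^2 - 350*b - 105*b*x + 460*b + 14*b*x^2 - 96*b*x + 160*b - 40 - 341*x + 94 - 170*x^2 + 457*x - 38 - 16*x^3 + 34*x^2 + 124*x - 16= b^2*(36*x - 54) + b*(14*x^2 - 201*x + 270) - 16*x^3 - 136*x^2 + 240*x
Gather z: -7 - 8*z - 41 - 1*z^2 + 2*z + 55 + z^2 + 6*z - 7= 0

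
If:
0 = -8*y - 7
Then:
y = -7/8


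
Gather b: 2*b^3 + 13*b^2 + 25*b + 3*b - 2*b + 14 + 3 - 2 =2*b^3 + 13*b^2 + 26*b + 15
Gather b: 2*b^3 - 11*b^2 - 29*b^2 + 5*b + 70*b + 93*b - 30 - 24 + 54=2*b^3 - 40*b^2 + 168*b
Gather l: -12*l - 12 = -12*l - 12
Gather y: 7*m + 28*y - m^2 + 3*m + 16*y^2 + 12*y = -m^2 + 10*m + 16*y^2 + 40*y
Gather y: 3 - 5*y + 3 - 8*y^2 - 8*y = -8*y^2 - 13*y + 6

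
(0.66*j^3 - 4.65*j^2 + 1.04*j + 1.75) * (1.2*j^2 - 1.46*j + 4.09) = 0.792*j^5 - 6.5436*j^4 + 10.7364*j^3 - 18.4369*j^2 + 1.6986*j + 7.1575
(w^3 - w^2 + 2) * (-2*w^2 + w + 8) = -2*w^5 + 3*w^4 + 7*w^3 - 12*w^2 + 2*w + 16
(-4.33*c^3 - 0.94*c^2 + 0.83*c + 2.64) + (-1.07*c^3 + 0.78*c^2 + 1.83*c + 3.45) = -5.4*c^3 - 0.16*c^2 + 2.66*c + 6.09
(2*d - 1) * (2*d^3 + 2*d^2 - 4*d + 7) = 4*d^4 + 2*d^3 - 10*d^2 + 18*d - 7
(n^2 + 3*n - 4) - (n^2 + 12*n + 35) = -9*n - 39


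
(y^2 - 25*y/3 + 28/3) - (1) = y^2 - 25*y/3 + 25/3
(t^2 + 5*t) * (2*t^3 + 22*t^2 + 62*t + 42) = 2*t^5 + 32*t^4 + 172*t^3 + 352*t^2 + 210*t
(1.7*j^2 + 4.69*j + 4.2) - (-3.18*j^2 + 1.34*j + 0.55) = 4.88*j^2 + 3.35*j + 3.65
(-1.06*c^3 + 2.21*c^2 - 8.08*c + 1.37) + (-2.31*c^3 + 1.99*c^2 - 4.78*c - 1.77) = -3.37*c^3 + 4.2*c^2 - 12.86*c - 0.4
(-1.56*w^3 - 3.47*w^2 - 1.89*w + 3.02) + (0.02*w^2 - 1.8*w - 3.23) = -1.56*w^3 - 3.45*w^2 - 3.69*w - 0.21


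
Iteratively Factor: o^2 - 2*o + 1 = (o - 1)*(o - 1)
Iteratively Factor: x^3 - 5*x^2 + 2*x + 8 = (x - 2)*(x^2 - 3*x - 4) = (x - 4)*(x - 2)*(x + 1)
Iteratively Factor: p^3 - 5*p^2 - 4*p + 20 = (p - 5)*(p^2 - 4) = (p - 5)*(p + 2)*(p - 2)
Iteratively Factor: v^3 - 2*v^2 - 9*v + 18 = (v + 3)*(v^2 - 5*v + 6) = (v - 2)*(v + 3)*(v - 3)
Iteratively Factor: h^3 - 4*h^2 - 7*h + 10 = (h - 5)*(h^2 + h - 2) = (h - 5)*(h - 1)*(h + 2)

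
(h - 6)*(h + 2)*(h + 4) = h^3 - 28*h - 48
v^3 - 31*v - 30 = (v - 6)*(v + 1)*(v + 5)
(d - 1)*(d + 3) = d^2 + 2*d - 3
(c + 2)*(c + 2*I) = c^2 + 2*c + 2*I*c + 4*I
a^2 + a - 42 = (a - 6)*(a + 7)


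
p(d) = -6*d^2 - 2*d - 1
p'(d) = -12*d - 2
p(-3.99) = -88.54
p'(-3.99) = 45.88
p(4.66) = -140.61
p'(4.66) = -57.92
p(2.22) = -35.01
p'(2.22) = -28.64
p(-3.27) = -58.62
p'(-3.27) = 37.24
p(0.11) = -1.29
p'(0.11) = -3.32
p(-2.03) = -21.67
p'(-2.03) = 22.36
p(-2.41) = -31.03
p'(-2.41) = 26.92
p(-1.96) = -20.13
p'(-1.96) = 21.52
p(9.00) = -505.00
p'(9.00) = -110.00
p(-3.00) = -49.00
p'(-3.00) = 34.00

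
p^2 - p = p*(p - 1)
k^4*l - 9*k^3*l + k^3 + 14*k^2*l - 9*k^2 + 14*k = k*(k - 7)*(k - 2)*(k*l + 1)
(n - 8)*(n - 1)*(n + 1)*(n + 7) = n^4 - n^3 - 57*n^2 + n + 56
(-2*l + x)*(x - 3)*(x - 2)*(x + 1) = -2*l*x^3 + 8*l*x^2 - 2*l*x - 12*l + x^4 - 4*x^3 + x^2 + 6*x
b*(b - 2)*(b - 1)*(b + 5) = b^4 + 2*b^3 - 13*b^2 + 10*b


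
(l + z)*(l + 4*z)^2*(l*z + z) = l^4*z + 9*l^3*z^2 + l^3*z + 24*l^2*z^3 + 9*l^2*z^2 + 16*l*z^4 + 24*l*z^3 + 16*z^4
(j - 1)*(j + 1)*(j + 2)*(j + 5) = j^4 + 7*j^3 + 9*j^2 - 7*j - 10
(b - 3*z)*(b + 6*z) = b^2 + 3*b*z - 18*z^2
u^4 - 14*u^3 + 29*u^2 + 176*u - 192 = (u - 8)^2*(u - 1)*(u + 3)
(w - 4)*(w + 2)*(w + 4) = w^3 + 2*w^2 - 16*w - 32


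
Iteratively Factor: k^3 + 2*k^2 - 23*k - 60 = (k - 5)*(k^2 + 7*k + 12) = (k - 5)*(k + 4)*(k + 3)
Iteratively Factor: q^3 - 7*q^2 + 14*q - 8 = (q - 4)*(q^2 - 3*q + 2) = (q - 4)*(q - 1)*(q - 2)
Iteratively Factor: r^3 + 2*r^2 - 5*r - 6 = (r - 2)*(r^2 + 4*r + 3) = (r - 2)*(r + 3)*(r + 1)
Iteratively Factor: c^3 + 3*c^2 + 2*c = (c + 1)*(c^2 + 2*c) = (c + 1)*(c + 2)*(c)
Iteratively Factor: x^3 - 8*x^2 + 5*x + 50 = (x - 5)*(x^2 - 3*x - 10) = (x - 5)^2*(x + 2)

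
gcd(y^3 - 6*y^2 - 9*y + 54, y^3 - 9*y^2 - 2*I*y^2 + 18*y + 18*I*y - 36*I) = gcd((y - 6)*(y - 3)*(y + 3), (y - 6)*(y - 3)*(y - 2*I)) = y^2 - 9*y + 18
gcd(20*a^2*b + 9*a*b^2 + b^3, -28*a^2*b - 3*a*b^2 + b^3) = 4*a*b + b^2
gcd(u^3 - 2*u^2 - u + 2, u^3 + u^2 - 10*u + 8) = u^2 - 3*u + 2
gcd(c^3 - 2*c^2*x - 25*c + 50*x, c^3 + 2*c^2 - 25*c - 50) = c^2 - 25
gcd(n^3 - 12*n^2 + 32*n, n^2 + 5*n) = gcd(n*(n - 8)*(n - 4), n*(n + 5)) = n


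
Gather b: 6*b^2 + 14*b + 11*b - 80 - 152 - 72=6*b^2 + 25*b - 304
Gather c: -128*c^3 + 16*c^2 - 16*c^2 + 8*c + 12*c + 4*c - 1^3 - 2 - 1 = -128*c^3 + 24*c - 4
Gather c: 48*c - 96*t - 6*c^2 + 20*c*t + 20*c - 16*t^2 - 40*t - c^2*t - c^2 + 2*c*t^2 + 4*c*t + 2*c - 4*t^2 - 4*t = c^2*(-t - 7) + c*(2*t^2 + 24*t + 70) - 20*t^2 - 140*t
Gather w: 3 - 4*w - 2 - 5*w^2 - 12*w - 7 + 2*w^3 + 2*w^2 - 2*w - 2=2*w^3 - 3*w^2 - 18*w - 8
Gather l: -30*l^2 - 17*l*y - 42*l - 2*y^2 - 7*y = -30*l^2 + l*(-17*y - 42) - 2*y^2 - 7*y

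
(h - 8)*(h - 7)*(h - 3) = h^3 - 18*h^2 + 101*h - 168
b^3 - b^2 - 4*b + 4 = (b - 2)*(b - 1)*(b + 2)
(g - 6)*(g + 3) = g^2 - 3*g - 18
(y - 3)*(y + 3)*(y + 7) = y^3 + 7*y^2 - 9*y - 63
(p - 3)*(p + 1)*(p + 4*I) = p^3 - 2*p^2 + 4*I*p^2 - 3*p - 8*I*p - 12*I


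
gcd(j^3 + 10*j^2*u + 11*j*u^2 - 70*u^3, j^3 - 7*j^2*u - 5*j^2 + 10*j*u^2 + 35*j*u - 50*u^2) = -j + 2*u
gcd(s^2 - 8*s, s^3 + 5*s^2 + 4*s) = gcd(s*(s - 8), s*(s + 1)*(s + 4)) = s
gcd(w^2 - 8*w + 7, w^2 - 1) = w - 1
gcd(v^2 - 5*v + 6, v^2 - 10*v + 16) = v - 2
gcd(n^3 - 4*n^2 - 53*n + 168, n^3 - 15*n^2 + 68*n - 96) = n^2 - 11*n + 24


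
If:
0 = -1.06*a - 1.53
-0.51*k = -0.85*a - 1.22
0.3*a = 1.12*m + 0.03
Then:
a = -1.44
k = -0.01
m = -0.41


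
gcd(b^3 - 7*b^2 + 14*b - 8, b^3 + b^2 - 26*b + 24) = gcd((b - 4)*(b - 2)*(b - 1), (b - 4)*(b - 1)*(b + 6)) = b^2 - 5*b + 4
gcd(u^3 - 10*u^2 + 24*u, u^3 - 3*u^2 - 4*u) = u^2 - 4*u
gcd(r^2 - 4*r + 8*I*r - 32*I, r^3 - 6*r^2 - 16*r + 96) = r - 4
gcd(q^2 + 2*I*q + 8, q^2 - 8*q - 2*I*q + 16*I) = q - 2*I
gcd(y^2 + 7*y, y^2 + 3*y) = y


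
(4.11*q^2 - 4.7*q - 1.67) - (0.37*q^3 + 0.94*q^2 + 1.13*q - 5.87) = -0.37*q^3 + 3.17*q^2 - 5.83*q + 4.2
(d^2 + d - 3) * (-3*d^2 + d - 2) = -3*d^4 - 2*d^3 + 8*d^2 - 5*d + 6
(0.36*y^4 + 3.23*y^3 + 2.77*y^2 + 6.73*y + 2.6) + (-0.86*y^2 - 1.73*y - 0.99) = 0.36*y^4 + 3.23*y^3 + 1.91*y^2 + 5.0*y + 1.61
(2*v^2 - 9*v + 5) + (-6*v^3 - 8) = -6*v^3 + 2*v^2 - 9*v - 3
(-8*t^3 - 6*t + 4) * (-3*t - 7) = 24*t^4 + 56*t^3 + 18*t^2 + 30*t - 28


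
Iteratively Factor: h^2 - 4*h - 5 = (h - 5)*(h + 1)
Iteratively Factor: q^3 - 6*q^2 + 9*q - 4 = (q - 4)*(q^2 - 2*q + 1) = (q - 4)*(q - 1)*(q - 1)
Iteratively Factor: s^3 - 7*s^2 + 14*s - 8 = (s - 1)*(s^2 - 6*s + 8) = (s - 2)*(s - 1)*(s - 4)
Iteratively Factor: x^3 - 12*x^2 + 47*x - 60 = (x - 4)*(x^2 - 8*x + 15) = (x - 4)*(x - 3)*(x - 5)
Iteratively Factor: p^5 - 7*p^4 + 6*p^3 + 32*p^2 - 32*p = (p - 1)*(p^4 - 6*p^3 + 32*p) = (p - 4)*(p - 1)*(p^3 - 2*p^2 - 8*p) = (p - 4)*(p - 1)*(p + 2)*(p^2 - 4*p) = (p - 4)^2*(p - 1)*(p + 2)*(p)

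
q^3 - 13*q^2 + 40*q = q*(q - 8)*(q - 5)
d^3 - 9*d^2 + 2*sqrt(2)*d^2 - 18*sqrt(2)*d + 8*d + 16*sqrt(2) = (d - 8)*(d - 1)*(d + 2*sqrt(2))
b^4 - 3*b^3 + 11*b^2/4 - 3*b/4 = b*(b - 3/2)*(b - 1)*(b - 1/2)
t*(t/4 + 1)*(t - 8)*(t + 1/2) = t^4/4 - 7*t^3/8 - 17*t^2/2 - 4*t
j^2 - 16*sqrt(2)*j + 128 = (j - 8*sqrt(2))^2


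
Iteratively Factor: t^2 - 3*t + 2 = (t - 1)*(t - 2)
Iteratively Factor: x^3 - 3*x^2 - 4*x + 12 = (x - 2)*(x^2 - x - 6) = (x - 3)*(x - 2)*(x + 2)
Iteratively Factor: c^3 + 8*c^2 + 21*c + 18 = (c + 3)*(c^2 + 5*c + 6) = (c + 2)*(c + 3)*(c + 3)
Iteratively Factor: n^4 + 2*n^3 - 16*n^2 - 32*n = (n + 4)*(n^3 - 2*n^2 - 8*n) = n*(n + 4)*(n^2 - 2*n - 8) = n*(n + 2)*(n + 4)*(n - 4)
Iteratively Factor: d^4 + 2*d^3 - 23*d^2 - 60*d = (d)*(d^3 + 2*d^2 - 23*d - 60) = d*(d + 4)*(d^2 - 2*d - 15) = d*(d - 5)*(d + 4)*(d + 3)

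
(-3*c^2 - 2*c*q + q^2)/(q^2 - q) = (-3*c^2 - 2*c*q + q^2)/(q*(q - 1))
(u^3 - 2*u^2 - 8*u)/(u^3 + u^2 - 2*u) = (u - 4)/(u - 1)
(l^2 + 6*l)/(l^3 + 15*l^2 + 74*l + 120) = l/(l^2 + 9*l + 20)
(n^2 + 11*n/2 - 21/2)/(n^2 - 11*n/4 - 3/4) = 2*(-2*n^2 - 11*n + 21)/(-4*n^2 + 11*n + 3)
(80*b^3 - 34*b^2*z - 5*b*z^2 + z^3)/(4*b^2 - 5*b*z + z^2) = (80*b^3 - 34*b^2*z - 5*b*z^2 + z^3)/(4*b^2 - 5*b*z + z^2)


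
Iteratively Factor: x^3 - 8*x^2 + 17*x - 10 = (x - 2)*(x^2 - 6*x + 5) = (x - 2)*(x - 1)*(x - 5)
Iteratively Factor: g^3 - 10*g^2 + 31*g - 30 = (g - 3)*(g^2 - 7*g + 10) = (g - 3)*(g - 2)*(g - 5)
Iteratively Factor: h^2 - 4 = (h + 2)*(h - 2)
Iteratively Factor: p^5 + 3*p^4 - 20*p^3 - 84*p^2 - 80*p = (p + 4)*(p^4 - p^3 - 16*p^2 - 20*p) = (p + 2)*(p + 4)*(p^3 - 3*p^2 - 10*p) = (p + 2)^2*(p + 4)*(p^2 - 5*p) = p*(p + 2)^2*(p + 4)*(p - 5)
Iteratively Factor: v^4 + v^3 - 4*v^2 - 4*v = (v)*(v^3 + v^2 - 4*v - 4) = v*(v + 1)*(v^2 - 4) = v*(v - 2)*(v + 1)*(v + 2)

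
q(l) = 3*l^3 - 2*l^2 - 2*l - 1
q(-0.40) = -0.71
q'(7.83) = 518.46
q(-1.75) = -19.70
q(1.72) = 4.91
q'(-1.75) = 32.56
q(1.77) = 5.83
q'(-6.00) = 346.00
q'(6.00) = 298.00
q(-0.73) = -1.77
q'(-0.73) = 5.72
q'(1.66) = 16.16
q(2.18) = 16.22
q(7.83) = 1300.87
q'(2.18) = 32.05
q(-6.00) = -709.00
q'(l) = 9*l^2 - 4*l - 2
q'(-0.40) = 1.04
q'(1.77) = 19.12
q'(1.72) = 17.75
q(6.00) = 563.00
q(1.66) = 3.89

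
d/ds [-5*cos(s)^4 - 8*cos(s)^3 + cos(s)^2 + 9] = 2*(10*cos(s)^2 + 12*cos(s) - 1)*sin(s)*cos(s)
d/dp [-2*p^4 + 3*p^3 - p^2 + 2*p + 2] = -8*p^3 + 9*p^2 - 2*p + 2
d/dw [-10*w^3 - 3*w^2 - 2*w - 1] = -30*w^2 - 6*w - 2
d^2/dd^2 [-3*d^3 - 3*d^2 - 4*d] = -18*d - 6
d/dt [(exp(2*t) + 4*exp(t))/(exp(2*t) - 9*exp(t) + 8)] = (-13*exp(2*t) + 16*exp(t) + 32)*exp(t)/(exp(4*t) - 18*exp(3*t) + 97*exp(2*t) - 144*exp(t) + 64)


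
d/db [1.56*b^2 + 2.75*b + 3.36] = 3.12*b + 2.75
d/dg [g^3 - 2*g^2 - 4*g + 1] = 3*g^2 - 4*g - 4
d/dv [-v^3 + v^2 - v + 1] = -3*v^2 + 2*v - 1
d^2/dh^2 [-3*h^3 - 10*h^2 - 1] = -18*h - 20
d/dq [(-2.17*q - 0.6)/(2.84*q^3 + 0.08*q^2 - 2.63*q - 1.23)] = (12.3256*q^3 + 5.2856*q^2 + 0.096*q + 1.0911)/(8.0656*q^6 + 0.4544*q^5 - 14.932*q^4 - 7.4072*q^3 + 6.7201*q^2 + 6.4698*q + 1.5129)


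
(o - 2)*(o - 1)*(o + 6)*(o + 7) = o^4 + 10*o^3 + 5*o^2 - 100*o + 84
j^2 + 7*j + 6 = (j + 1)*(j + 6)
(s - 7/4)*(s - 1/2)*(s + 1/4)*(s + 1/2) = s^4 - 3*s^3/2 - 11*s^2/16 + 3*s/8 + 7/64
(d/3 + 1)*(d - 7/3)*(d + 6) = d^3/3 + 20*d^2/9 - d - 14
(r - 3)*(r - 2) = r^2 - 5*r + 6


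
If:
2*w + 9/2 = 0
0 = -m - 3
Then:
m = -3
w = -9/4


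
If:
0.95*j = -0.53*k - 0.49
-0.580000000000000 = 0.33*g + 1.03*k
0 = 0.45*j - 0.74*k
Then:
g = -1.03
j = -0.39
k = -0.23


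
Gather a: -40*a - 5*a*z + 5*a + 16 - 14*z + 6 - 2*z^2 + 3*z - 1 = a*(-5*z - 35) - 2*z^2 - 11*z + 21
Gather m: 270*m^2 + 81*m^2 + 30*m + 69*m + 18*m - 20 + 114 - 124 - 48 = 351*m^2 + 117*m - 78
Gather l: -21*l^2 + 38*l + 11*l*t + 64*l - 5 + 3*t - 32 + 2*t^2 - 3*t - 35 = -21*l^2 + l*(11*t + 102) + 2*t^2 - 72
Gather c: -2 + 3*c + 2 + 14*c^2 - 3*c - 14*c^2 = 0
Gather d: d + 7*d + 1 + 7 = 8*d + 8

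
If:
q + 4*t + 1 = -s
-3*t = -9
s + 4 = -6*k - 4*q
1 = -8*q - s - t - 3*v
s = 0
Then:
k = 8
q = -13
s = 0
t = 3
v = 100/3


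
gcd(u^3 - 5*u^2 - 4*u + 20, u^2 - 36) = 1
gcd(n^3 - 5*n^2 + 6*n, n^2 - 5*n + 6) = n^2 - 5*n + 6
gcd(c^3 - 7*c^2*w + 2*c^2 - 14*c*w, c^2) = c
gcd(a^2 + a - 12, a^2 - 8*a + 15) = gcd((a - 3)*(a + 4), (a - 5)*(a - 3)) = a - 3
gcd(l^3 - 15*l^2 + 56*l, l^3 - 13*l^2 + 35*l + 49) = l - 7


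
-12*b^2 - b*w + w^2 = (-4*b + w)*(3*b + w)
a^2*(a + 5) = a^3 + 5*a^2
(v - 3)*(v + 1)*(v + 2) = v^3 - 7*v - 6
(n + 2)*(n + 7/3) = n^2 + 13*n/3 + 14/3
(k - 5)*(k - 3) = k^2 - 8*k + 15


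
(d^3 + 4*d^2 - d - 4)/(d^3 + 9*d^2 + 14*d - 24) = (d + 1)/(d + 6)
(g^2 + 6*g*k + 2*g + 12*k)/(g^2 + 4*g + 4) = (g + 6*k)/(g + 2)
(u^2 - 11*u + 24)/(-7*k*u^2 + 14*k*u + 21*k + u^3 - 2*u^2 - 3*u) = (u - 8)/(-7*k*u - 7*k + u^2 + u)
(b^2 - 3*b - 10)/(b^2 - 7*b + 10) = (b + 2)/(b - 2)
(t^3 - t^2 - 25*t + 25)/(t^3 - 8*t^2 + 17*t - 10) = (t + 5)/(t - 2)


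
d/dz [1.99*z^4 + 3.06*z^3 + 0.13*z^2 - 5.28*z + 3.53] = 7.96*z^3 + 9.18*z^2 + 0.26*z - 5.28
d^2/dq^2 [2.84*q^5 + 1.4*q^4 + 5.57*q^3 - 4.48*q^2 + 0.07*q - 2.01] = 56.8*q^3 + 16.8*q^2 + 33.42*q - 8.96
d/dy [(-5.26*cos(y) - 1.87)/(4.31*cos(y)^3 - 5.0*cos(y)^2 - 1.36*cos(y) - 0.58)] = (-45.3412*cos(y)^3 + 2.1209*cos(y)^2 + 18.7*cos(y) - 0.5076)*sin(y)/(18.5761*cos(y)^6 - 43.1*cos(y)^5 + 13.2768*cos(y)^4 + 8.6004*cos(y)^3 + 7.6496*cos(y)^2 + 1.5776*cos(y) + 0.3364)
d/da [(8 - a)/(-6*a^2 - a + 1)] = (6*a^2 + a - (a - 8)*(12*a + 1) - 1)/(6*a^2 + a - 1)^2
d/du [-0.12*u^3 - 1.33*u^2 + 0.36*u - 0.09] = -0.36*u^2 - 2.66*u + 0.36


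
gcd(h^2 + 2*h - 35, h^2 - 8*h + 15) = h - 5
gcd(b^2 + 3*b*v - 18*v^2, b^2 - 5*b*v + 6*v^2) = -b + 3*v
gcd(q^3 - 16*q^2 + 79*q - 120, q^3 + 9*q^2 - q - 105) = q - 3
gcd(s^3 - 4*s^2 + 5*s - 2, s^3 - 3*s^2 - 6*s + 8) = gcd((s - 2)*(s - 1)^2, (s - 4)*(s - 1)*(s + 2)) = s - 1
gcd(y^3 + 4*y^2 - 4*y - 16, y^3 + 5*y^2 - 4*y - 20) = y^2 - 4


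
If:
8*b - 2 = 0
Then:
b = 1/4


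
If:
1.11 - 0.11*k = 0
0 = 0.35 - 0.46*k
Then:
No Solution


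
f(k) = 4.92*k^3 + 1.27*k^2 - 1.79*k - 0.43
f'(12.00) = 2154.13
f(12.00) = 8662.73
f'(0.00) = -1.79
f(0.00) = -0.43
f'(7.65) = 881.43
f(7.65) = 2262.87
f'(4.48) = 305.83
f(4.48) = 459.42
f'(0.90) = 12.45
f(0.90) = 2.57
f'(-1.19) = 16.09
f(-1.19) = -4.79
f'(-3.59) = 179.32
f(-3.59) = -205.28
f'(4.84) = 356.27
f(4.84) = 578.49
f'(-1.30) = 19.85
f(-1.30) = -6.77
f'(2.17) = 73.23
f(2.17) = 51.94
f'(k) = 14.76*k^2 + 2.54*k - 1.79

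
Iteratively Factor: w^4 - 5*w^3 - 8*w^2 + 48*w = (w + 3)*(w^3 - 8*w^2 + 16*w) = (w - 4)*(w + 3)*(w^2 - 4*w) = (w - 4)^2*(w + 3)*(w)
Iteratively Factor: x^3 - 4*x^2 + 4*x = (x - 2)*(x^2 - 2*x) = (x - 2)^2*(x)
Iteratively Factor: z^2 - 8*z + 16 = (z - 4)*(z - 4)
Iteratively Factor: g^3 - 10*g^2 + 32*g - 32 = (g - 2)*(g^2 - 8*g + 16) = (g - 4)*(g - 2)*(g - 4)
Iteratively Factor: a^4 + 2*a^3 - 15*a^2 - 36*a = (a + 3)*(a^3 - a^2 - 12*a) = (a - 4)*(a + 3)*(a^2 + 3*a) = (a - 4)*(a + 3)^2*(a)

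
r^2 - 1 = (r - 1)*(r + 1)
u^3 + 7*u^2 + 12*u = u*(u + 3)*(u + 4)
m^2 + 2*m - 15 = (m - 3)*(m + 5)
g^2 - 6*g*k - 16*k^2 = (g - 8*k)*(g + 2*k)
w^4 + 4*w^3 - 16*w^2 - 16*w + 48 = (w - 2)^2*(w + 2)*(w + 6)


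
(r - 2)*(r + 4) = r^2 + 2*r - 8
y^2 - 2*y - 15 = (y - 5)*(y + 3)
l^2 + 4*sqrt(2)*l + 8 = (l + 2*sqrt(2))^2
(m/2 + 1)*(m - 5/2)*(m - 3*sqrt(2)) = m^3/2 - 3*sqrt(2)*m^2/2 - m^2/4 - 5*m/2 + 3*sqrt(2)*m/4 + 15*sqrt(2)/2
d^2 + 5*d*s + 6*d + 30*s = (d + 6)*(d + 5*s)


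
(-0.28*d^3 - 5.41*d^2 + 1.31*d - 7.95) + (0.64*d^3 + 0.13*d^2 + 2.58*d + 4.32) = 0.36*d^3 - 5.28*d^2 + 3.89*d - 3.63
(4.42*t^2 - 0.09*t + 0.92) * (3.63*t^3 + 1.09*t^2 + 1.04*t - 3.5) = 16.0446*t^5 + 4.4911*t^4 + 7.8383*t^3 - 14.5608*t^2 + 1.2718*t - 3.22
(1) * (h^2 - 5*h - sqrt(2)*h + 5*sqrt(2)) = h^2 - 5*h - sqrt(2)*h + 5*sqrt(2)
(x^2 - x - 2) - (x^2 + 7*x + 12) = -8*x - 14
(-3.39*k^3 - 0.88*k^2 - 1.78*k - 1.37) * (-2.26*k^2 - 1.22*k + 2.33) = 7.6614*k^5 + 6.1246*k^4 - 2.8023*k^3 + 3.2174*k^2 - 2.476*k - 3.1921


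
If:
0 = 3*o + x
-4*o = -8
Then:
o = 2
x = -6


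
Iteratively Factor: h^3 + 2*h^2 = (h + 2)*(h^2) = h*(h + 2)*(h)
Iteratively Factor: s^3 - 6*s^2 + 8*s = (s - 4)*(s^2 - 2*s) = s*(s - 4)*(s - 2)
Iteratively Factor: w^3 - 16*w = (w - 4)*(w^2 + 4*w) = w*(w - 4)*(w + 4)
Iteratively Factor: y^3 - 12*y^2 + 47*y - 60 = (y - 4)*(y^2 - 8*y + 15) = (y - 4)*(y - 3)*(y - 5)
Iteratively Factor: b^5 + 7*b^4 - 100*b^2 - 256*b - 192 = (b + 3)*(b^4 + 4*b^3 - 12*b^2 - 64*b - 64) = (b + 2)*(b + 3)*(b^3 + 2*b^2 - 16*b - 32) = (b - 4)*(b + 2)*(b + 3)*(b^2 + 6*b + 8) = (b - 4)*(b + 2)^2*(b + 3)*(b + 4)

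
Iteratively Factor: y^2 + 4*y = (y + 4)*(y)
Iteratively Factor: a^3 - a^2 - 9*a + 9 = (a + 3)*(a^2 - 4*a + 3) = (a - 3)*(a + 3)*(a - 1)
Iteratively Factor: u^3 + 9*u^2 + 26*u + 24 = (u + 3)*(u^2 + 6*u + 8) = (u + 2)*(u + 3)*(u + 4)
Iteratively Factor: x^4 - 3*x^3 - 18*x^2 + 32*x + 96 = (x - 4)*(x^3 + x^2 - 14*x - 24) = (x - 4)*(x + 3)*(x^2 - 2*x - 8) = (x - 4)*(x + 2)*(x + 3)*(x - 4)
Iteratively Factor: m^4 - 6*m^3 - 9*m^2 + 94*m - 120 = (m - 5)*(m^3 - m^2 - 14*m + 24) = (m - 5)*(m + 4)*(m^2 - 5*m + 6) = (m - 5)*(m - 3)*(m + 4)*(m - 2)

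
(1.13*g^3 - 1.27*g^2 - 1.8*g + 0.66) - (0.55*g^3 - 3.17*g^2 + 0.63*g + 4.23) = 0.58*g^3 + 1.9*g^2 - 2.43*g - 3.57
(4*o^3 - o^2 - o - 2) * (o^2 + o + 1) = 4*o^5 + 3*o^4 + 2*o^3 - 4*o^2 - 3*o - 2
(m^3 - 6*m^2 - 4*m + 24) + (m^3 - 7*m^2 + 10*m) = 2*m^3 - 13*m^2 + 6*m + 24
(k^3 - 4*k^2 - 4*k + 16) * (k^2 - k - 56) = k^5 - 5*k^4 - 56*k^3 + 244*k^2 + 208*k - 896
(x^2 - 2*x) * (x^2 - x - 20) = x^4 - 3*x^3 - 18*x^2 + 40*x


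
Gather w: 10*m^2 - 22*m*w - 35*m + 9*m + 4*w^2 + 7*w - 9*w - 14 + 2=10*m^2 - 26*m + 4*w^2 + w*(-22*m - 2) - 12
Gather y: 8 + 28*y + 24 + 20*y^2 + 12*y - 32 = 20*y^2 + 40*y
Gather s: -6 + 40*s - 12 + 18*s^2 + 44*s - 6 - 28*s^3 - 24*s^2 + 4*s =-28*s^3 - 6*s^2 + 88*s - 24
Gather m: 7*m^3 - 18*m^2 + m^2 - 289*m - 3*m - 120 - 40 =7*m^3 - 17*m^2 - 292*m - 160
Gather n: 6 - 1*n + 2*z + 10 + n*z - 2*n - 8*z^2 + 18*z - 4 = n*(z - 3) - 8*z^2 + 20*z + 12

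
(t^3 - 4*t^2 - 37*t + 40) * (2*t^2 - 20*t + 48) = 2*t^5 - 28*t^4 + 54*t^3 + 628*t^2 - 2576*t + 1920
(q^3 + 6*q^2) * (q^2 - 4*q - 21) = q^5 + 2*q^4 - 45*q^3 - 126*q^2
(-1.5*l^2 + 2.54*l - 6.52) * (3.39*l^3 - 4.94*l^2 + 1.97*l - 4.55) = -5.085*l^5 + 16.0206*l^4 - 37.6054*l^3 + 44.0376*l^2 - 24.4014*l + 29.666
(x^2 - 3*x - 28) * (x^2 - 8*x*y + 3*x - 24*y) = x^4 - 8*x^3*y - 37*x^2 + 296*x*y - 84*x + 672*y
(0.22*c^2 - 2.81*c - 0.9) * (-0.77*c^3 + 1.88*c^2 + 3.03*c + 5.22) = -0.1694*c^5 + 2.5773*c^4 - 3.9232*c^3 - 9.0579*c^2 - 17.3952*c - 4.698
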